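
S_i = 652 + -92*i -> [652, 560, 468, 376, 284]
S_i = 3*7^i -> [3, 21, 147, 1029, 7203]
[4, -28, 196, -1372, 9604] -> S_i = 4*-7^i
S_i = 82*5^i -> [82, 410, 2050, 10250, 51250]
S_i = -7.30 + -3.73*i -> [-7.3, -11.03, -14.76, -18.49, -22.22]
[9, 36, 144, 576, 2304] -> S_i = 9*4^i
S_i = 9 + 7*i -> [9, 16, 23, 30, 37]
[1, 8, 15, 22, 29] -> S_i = 1 + 7*i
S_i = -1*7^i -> [-1, -7, -49, -343, -2401]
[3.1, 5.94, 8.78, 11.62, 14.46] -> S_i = 3.10 + 2.84*i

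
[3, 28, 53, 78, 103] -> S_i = 3 + 25*i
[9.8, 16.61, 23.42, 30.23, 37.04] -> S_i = 9.80 + 6.81*i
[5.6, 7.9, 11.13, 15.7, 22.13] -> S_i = 5.60*1.41^i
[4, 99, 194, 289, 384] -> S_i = 4 + 95*i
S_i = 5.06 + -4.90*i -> [5.06, 0.16, -4.74, -9.64, -14.54]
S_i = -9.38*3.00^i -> [-9.38, -28.14, -84.42, -253.26, -759.78]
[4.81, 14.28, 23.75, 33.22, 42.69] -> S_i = 4.81 + 9.47*i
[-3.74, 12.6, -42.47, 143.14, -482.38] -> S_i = -3.74*(-3.37)^i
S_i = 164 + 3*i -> [164, 167, 170, 173, 176]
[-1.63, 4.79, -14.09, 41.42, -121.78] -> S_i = -1.63*(-2.94)^i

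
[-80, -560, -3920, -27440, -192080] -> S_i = -80*7^i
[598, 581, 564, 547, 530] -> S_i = 598 + -17*i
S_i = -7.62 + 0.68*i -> [-7.62, -6.94, -6.26, -5.58, -4.9]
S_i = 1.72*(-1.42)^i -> [1.72, -2.44, 3.47, -4.92, 6.99]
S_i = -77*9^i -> [-77, -693, -6237, -56133, -505197]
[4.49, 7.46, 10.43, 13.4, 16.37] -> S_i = 4.49 + 2.97*i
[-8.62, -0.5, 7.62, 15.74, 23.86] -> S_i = -8.62 + 8.12*i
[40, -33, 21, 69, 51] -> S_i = Random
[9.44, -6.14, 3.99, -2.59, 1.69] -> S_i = 9.44*(-0.65)^i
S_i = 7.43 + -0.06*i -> [7.43, 7.37, 7.31, 7.25, 7.19]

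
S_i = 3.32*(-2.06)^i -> [3.32, -6.84, 14.09, -29.02, 59.79]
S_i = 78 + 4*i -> [78, 82, 86, 90, 94]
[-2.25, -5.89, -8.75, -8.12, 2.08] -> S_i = Random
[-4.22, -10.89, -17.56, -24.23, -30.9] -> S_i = -4.22 + -6.67*i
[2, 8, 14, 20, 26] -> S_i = 2 + 6*i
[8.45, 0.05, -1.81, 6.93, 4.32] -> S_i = Random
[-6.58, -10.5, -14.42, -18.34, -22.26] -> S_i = -6.58 + -3.92*i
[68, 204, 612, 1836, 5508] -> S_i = 68*3^i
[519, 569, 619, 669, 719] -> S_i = 519 + 50*i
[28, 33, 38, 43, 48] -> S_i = 28 + 5*i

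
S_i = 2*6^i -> [2, 12, 72, 432, 2592]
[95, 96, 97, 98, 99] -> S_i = 95 + 1*i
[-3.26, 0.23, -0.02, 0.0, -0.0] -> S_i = -3.26*(-0.07)^i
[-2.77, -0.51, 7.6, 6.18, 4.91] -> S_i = Random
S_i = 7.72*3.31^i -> [7.72, 25.55, 84.58, 279.96, 926.68]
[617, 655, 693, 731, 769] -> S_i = 617 + 38*i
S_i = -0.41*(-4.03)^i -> [-0.41, 1.65, -6.66, 26.83, -108.14]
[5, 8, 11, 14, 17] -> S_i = 5 + 3*i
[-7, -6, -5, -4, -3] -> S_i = -7 + 1*i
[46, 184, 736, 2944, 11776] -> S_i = 46*4^i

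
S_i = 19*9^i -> [19, 171, 1539, 13851, 124659]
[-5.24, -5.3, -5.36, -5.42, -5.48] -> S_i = -5.24 + -0.06*i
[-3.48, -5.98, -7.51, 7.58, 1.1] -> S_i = Random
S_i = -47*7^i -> [-47, -329, -2303, -16121, -112847]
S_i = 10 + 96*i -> [10, 106, 202, 298, 394]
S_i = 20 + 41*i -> [20, 61, 102, 143, 184]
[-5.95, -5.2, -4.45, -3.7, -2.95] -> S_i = -5.95 + 0.75*i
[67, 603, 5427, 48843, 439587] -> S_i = 67*9^i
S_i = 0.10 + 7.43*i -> [0.1, 7.53, 14.96, 22.39, 29.82]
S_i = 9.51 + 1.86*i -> [9.51, 11.37, 13.23, 15.09, 16.95]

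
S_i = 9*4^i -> [9, 36, 144, 576, 2304]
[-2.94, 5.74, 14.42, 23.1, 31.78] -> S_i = -2.94 + 8.68*i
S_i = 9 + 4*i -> [9, 13, 17, 21, 25]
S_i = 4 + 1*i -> [4, 5, 6, 7, 8]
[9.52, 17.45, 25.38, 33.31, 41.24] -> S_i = 9.52 + 7.93*i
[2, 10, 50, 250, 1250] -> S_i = 2*5^i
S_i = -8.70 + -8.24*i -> [-8.7, -16.94, -25.18, -33.42, -41.66]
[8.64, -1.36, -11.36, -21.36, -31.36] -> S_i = 8.64 + -10.00*i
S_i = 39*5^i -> [39, 195, 975, 4875, 24375]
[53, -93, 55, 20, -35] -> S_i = Random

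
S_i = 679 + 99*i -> [679, 778, 877, 976, 1075]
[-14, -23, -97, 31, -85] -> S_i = Random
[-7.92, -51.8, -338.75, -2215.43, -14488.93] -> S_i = -7.92*6.54^i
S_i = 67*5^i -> [67, 335, 1675, 8375, 41875]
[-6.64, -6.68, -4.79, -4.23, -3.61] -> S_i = Random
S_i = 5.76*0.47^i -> [5.76, 2.71, 1.27, 0.6, 0.28]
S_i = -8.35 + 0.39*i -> [-8.35, -7.96, -7.57, -7.18, -6.79]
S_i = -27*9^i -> [-27, -243, -2187, -19683, -177147]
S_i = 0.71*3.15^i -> [0.71, 2.24, 7.04, 22.19, 69.9]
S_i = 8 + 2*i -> [8, 10, 12, 14, 16]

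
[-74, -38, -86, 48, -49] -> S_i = Random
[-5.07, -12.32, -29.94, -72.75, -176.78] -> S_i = -5.07*2.43^i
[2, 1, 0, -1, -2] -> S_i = 2 + -1*i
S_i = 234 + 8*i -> [234, 242, 250, 258, 266]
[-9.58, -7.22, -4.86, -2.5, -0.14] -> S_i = -9.58 + 2.36*i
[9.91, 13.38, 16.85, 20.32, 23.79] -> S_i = 9.91 + 3.47*i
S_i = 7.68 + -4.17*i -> [7.68, 3.51, -0.66, -4.83, -9.0]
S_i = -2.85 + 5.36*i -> [-2.85, 2.51, 7.87, 13.23, 18.59]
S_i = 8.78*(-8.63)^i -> [8.78, -75.77, 653.91, -5643.22, 48700.98]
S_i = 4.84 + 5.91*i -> [4.84, 10.75, 16.66, 22.57, 28.48]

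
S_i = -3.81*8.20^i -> [-3.81, -31.24, -256.18, -2100.71, -17225.84]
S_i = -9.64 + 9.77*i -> [-9.64, 0.13, 9.9, 19.67, 29.44]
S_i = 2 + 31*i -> [2, 33, 64, 95, 126]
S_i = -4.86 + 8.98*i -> [-4.86, 4.12, 13.1, 22.08, 31.06]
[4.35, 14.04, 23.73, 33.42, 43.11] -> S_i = 4.35 + 9.69*i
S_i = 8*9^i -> [8, 72, 648, 5832, 52488]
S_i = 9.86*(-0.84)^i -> [9.86, -8.28, 6.96, -5.84, 4.91]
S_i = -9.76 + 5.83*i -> [-9.76, -3.93, 1.9, 7.73, 13.56]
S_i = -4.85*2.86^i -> [-4.85, -13.87, -39.67, -113.46, -324.49]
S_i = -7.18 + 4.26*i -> [-7.18, -2.92, 1.34, 5.6, 9.86]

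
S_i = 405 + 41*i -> [405, 446, 487, 528, 569]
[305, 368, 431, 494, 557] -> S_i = 305 + 63*i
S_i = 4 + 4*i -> [4, 8, 12, 16, 20]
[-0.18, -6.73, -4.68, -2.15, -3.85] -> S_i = Random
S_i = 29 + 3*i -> [29, 32, 35, 38, 41]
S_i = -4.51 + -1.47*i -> [-4.51, -5.98, -7.45, -8.92, -10.39]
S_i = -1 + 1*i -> [-1, 0, 1, 2, 3]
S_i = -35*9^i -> [-35, -315, -2835, -25515, -229635]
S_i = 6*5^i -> [6, 30, 150, 750, 3750]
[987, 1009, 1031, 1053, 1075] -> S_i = 987 + 22*i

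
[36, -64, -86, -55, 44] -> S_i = Random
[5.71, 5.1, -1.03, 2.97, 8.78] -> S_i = Random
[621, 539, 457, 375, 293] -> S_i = 621 + -82*i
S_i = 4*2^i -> [4, 8, 16, 32, 64]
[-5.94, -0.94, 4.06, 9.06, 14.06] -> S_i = -5.94 + 5.00*i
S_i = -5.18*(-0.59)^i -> [-5.18, 3.06, -1.8, 1.06, -0.63]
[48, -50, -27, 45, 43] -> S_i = Random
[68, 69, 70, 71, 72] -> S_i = 68 + 1*i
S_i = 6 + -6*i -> [6, 0, -6, -12, -18]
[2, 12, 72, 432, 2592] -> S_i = 2*6^i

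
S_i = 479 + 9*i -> [479, 488, 497, 506, 515]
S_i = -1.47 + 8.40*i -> [-1.47, 6.93, 15.33, 23.73, 32.13]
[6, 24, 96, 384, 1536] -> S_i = 6*4^i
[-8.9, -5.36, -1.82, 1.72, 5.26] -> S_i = -8.90 + 3.54*i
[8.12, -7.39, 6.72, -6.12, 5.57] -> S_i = 8.12*(-0.91)^i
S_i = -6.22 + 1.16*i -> [-6.22, -5.06, -3.9, -2.74, -1.58]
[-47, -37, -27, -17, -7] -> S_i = -47 + 10*i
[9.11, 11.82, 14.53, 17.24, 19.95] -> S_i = 9.11 + 2.71*i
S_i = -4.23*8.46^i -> [-4.23, -35.79, -302.75, -2561.25, -21668.15]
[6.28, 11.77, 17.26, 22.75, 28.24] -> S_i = 6.28 + 5.49*i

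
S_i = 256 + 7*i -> [256, 263, 270, 277, 284]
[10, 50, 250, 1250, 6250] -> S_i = 10*5^i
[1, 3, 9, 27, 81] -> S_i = 1*3^i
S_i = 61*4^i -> [61, 244, 976, 3904, 15616]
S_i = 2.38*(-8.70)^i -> [2.38, -20.71, 180.14, -1567.24, 13634.96]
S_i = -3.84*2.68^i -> [-3.84, -10.29, -27.58, -73.92, -198.09]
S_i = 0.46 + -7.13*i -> [0.46, -6.67, -13.8, -20.93, -28.06]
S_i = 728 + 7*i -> [728, 735, 742, 749, 756]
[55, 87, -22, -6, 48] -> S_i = Random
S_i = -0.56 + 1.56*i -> [-0.56, 1.0, 2.56, 4.12, 5.68]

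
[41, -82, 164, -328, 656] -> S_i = 41*-2^i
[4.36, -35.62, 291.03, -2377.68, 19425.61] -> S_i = 4.36*(-8.17)^i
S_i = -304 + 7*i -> [-304, -297, -290, -283, -276]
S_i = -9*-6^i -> [-9, 54, -324, 1944, -11664]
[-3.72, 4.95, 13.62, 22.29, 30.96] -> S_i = -3.72 + 8.67*i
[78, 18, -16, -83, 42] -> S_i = Random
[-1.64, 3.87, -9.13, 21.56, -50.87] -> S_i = -1.64*(-2.36)^i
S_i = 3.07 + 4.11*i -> [3.07, 7.18, 11.29, 15.4, 19.51]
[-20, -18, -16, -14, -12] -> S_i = -20 + 2*i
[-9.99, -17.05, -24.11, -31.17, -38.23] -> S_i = -9.99 + -7.06*i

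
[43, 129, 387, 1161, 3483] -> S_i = 43*3^i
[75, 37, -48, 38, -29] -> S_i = Random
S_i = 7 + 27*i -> [7, 34, 61, 88, 115]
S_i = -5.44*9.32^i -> [-5.44, -50.7, -472.53, -4403.99, -41045.22]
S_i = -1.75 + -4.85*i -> [-1.75, -6.6, -11.45, -16.3, -21.15]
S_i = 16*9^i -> [16, 144, 1296, 11664, 104976]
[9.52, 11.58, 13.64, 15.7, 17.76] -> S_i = 9.52 + 2.06*i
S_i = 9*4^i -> [9, 36, 144, 576, 2304]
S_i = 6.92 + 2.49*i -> [6.92, 9.41, 11.9, 14.39, 16.88]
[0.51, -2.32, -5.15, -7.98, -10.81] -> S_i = 0.51 + -2.83*i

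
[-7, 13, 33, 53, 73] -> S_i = -7 + 20*i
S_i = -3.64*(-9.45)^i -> [-3.64, 34.4, -325.06, 3071.83, -29028.77]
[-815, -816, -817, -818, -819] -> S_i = -815 + -1*i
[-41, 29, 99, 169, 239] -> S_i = -41 + 70*i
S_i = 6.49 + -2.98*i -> [6.49, 3.51, 0.53, -2.45, -5.43]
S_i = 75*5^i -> [75, 375, 1875, 9375, 46875]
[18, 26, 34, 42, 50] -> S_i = 18 + 8*i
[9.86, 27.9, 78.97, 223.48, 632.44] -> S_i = 9.86*2.83^i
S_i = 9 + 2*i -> [9, 11, 13, 15, 17]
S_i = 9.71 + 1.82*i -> [9.71, 11.53, 13.35, 15.17, 16.99]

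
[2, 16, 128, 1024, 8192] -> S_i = 2*8^i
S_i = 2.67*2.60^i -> [2.67, 6.94, 18.05, 46.93, 122.01]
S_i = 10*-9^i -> [10, -90, 810, -7290, 65610]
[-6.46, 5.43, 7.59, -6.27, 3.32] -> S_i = Random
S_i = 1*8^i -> [1, 8, 64, 512, 4096]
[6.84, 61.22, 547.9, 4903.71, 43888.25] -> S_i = 6.84*8.95^i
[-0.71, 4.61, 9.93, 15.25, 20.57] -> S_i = -0.71 + 5.32*i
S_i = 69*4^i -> [69, 276, 1104, 4416, 17664]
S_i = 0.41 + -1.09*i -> [0.41, -0.68, -1.77, -2.86, -3.95]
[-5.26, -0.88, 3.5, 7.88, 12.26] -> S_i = -5.26 + 4.38*i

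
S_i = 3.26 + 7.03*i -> [3.26, 10.29, 17.32, 24.35, 31.38]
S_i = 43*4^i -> [43, 172, 688, 2752, 11008]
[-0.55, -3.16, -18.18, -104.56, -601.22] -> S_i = -0.55*5.75^i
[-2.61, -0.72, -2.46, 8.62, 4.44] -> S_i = Random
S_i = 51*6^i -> [51, 306, 1836, 11016, 66096]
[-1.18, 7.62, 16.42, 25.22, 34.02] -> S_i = -1.18 + 8.80*i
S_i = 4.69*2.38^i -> [4.69, 11.16, 26.57, 63.23, 150.48]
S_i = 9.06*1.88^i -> [9.06, 17.03, 32.02, 60.2, 113.18]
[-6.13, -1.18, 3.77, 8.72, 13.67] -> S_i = -6.13 + 4.95*i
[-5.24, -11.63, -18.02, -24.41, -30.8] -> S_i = -5.24 + -6.39*i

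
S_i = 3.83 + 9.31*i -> [3.83, 13.14, 22.45, 31.76, 41.07]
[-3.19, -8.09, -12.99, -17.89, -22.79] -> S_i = -3.19 + -4.90*i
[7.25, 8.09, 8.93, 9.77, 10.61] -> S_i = 7.25 + 0.84*i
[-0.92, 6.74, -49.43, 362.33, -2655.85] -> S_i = -0.92*(-7.33)^i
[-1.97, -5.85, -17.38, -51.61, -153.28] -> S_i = -1.97*2.97^i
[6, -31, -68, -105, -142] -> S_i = 6 + -37*i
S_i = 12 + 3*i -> [12, 15, 18, 21, 24]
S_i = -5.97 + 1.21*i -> [-5.97, -4.76, -3.55, -2.34, -1.13]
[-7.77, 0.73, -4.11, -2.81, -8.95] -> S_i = Random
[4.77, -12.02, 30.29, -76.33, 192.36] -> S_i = 4.77*(-2.52)^i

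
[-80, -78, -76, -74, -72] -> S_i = -80 + 2*i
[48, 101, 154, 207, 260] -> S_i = 48 + 53*i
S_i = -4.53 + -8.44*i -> [-4.53, -12.97, -21.41, -29.85, -38.29]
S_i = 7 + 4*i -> [7, 11, 15, 19, 23]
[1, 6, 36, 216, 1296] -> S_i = 1*6^i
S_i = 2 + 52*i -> [2, 54, 106, 158, 210]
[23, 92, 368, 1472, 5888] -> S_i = 23*4^i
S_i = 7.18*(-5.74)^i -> [7.18, -41.21, 236.56, -1357.88, 7794.21]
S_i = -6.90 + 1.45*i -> [-6.9, -5.45, -4.0, -2.55, -1.1]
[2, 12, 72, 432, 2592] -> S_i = 2*6^i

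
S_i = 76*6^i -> [76, 456, 2736, 16416, 98496]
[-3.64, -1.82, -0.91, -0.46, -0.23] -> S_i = -3.64*0.50^i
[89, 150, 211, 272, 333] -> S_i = 89 + 61*i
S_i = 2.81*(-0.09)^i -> [2.81, -0.25, 0.02, -0.0, 0.0]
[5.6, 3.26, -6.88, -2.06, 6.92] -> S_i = Random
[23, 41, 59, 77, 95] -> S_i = 23 + 18*i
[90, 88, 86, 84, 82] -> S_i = 90 + -2*i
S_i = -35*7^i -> [-35, -245, -1715, -12005, -84035]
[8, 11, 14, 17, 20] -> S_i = 8 + 3*i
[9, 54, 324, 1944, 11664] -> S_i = 9*6^i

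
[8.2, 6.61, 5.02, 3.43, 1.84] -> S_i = 8.20 + -1.59*i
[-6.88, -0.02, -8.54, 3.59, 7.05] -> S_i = Random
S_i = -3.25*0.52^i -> [-3.25, -1.69, -0.88, -0.46, -0.24]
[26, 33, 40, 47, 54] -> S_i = 26 + 7*i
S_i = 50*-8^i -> [50, -400, 3200, -25600, 204800]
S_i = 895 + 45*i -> [895, 940, 985, 1030, 1075]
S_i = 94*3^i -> [94, 282, 846, 2538, 7614]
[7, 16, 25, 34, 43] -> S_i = 7 + 9*i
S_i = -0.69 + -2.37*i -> [-0.69, -3.06, -5.43, -7.8, -10.17]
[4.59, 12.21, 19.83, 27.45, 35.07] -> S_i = 4.59 + 7.62*i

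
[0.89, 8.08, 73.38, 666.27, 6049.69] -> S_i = 0.89*9.08^i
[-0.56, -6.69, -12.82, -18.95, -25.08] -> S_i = -0.56 + -6.13*i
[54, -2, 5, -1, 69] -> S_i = Random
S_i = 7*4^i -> [7, 28, 112, 448, 1792]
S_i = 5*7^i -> [5, 35, 245, 1715, 12005]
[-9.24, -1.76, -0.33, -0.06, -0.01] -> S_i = -9.24*0.19^i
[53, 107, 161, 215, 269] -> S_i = 53 + 54*i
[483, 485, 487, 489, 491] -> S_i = 483 + 2*i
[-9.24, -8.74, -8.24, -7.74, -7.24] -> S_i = -9.24 + 0.50*i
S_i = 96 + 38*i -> [96, 134, 172, 210, 248]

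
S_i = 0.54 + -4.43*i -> [0.54, -3.89, -8.32, -12.75, -17.18]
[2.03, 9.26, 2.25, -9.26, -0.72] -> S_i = Random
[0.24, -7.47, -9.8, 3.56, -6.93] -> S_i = Random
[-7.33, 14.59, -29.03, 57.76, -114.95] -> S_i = -7.33*(-1.99)^i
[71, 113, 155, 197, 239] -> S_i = 71 + 42*i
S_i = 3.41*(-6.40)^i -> [3.41, -21.82, 139.67, -893.91, 5721.03]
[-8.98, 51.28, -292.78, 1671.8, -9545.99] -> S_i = -8.98*(-5.71)^i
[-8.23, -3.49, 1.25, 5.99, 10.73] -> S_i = -8.23 + 4.74*i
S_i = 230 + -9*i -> [230, 221, 212, 203, 194]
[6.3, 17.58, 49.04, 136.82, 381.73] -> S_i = 6.30*2.79^i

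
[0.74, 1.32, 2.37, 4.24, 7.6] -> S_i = 0.74*1.79^i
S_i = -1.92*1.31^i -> [-1.92, -2.52, -3.29, -4.32, -5.65]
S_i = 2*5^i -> [2, 10, 50, 250, 1250]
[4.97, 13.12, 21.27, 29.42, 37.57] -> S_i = 4.97 + 8.15*i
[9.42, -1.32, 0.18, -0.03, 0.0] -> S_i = 9.42*(-0.14)^i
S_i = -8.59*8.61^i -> [-8.59, -73.96, -636.79, -5482.8, -47206.93]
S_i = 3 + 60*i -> [3, 63, 123, 183, 243]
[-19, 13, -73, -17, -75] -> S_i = Random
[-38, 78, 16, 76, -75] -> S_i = Random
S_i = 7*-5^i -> [7, -35, 175, -875, 4375]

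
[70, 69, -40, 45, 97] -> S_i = Random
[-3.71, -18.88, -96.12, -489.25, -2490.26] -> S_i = -3.71*5.09^i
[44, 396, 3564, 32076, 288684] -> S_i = 44*9^i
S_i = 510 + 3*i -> [510, 513, 516, 519, 522]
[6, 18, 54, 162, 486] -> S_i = 6*3^i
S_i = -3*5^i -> [-3, -15, -75, -375, -1875]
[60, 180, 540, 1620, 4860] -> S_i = 60*3^i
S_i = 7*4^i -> [7, 28, 112, 448, 1792]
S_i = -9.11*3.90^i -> [-9.11, -35.53, -138.56, -540.4, -2107.54]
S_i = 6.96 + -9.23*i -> [6.96, -2.27, -11.5, -20.73, -29.96]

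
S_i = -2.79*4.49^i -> [-2.79, -12.53, -56.25, -252.55, -1133.94]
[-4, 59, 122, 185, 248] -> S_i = -4 + 63*i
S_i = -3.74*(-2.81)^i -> [-3.74, 10.51, -29.53, 82.98, -233.18]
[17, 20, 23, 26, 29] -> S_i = 17 + 3*i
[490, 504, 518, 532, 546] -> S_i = 490 + 14*i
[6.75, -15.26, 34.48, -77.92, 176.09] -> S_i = 6.75*(-2.26)^i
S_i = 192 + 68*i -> [192, 260, 328, 396, 464]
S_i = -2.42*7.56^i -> [-2.42, -18.3, -138.31, -1045.64, -7905.01]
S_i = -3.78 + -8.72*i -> [-3.78, -12.5, -21.22, -29.94, -38.66]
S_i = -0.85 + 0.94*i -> [-0.85, 0.09, 1.03, 1.97, 2.91]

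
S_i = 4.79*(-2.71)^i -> [4.79, -12.98, 35.18, -95.33, 258.35]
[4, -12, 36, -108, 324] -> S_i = 4*-3^i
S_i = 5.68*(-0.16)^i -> [5.68, -0.91, 0.15, -0.02, 0.0]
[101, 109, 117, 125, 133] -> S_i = 101 + 8*i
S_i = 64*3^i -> [64, 192, 576, 1728, 5184]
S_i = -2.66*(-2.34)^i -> [-2.66, 6.22, -14.57, 34.08, -79.75]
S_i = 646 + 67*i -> [646, 713, 780, 847, 914]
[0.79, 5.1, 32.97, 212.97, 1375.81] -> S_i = 0.79*6.46^i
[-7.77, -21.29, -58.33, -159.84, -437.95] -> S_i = -7.77*2.74^i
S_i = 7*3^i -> [7, 21, 63, 189, 567]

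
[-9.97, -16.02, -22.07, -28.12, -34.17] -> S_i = -9.97 + -6.05*i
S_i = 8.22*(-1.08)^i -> [8.22, -8.88, 9.59, -10.35, 11.18]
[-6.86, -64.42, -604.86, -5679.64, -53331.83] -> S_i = -6.86*9.39^i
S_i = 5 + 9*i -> [5, 14, 23, 32, 41]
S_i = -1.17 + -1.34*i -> [-1.17, -2.51, -3.85, -5.19, -6.53]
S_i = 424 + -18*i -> [424, 406, 388, 370, 352]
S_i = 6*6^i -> [6, 36, 216, 1296, 7776]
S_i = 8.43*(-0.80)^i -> [8.43, -6.74, 5.4, -4.32, 3.45]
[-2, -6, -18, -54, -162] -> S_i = -2*3^i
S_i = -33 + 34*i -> [-33, 1, 35, 69, 103]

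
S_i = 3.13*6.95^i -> [3.13, 21.75, 151.19, 1050.75, 7302.7]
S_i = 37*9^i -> [37, 333, 2997, 26973, 242757]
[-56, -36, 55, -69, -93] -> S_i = Random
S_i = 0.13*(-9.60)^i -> [0.13, -1.25, 11.98, -115.02, 1104.15]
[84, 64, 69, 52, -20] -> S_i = Random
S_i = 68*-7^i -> [68, -476, 3332, -23324, 163268]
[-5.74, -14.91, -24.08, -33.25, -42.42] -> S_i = -5.74 + -9.17*i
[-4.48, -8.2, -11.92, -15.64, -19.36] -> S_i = -4.48 + -3.72*i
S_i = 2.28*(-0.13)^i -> [2.28, -0.3, 0.04, -0.01, 0.0]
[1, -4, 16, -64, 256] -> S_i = 1*-4^i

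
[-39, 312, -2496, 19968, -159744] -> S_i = -39*-8^i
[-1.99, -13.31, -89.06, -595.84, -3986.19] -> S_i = -1.99*6.69^i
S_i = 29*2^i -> [29, 58, 116, 232, 464]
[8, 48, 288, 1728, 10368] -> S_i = 8*6^i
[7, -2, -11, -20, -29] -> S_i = 7 + -9*i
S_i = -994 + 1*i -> [-994, -993, -992, -991, -990]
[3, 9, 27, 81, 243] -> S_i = 3*3^i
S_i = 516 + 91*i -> [516, 607, 698, 789, 880]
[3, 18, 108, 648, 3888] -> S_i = 3*6^i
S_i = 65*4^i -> [65, 260, 1040, 4160, 16640]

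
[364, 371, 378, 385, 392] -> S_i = 364 + 7*i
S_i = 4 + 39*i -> [4, 43, 82, 121, 160]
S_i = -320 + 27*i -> [-320, -293, -266, -239, -212]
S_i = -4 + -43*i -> [-4, -47, -90, -133, -176]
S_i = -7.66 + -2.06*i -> [-7.66, -9.72, -11.78, -13.84, -15.9]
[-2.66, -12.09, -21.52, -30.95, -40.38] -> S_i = -2.66 + -9.43*i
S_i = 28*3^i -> [28, 84, 252, 756, 2268]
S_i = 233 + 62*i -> [233, 295, 357, 419, 481]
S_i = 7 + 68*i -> [7, 75, 143, 211, 279]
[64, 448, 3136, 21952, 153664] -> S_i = 64*7^i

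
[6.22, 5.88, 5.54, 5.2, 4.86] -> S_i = 6.22 + -0.34*i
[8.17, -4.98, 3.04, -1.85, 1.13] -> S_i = 8.17*(-0.61)^i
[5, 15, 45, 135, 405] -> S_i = 5*3^i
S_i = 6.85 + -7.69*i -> [6.85, -0.84, -8.53, -16.22, -23.91]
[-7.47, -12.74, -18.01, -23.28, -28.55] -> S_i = -7.47 + -5.27*i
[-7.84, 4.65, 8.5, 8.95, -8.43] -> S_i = Random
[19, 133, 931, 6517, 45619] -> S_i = 19*7^i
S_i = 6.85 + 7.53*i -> [6.85, 14.38, 21.91, 29.44, 36.97]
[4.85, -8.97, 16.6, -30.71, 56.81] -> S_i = 4.85*(-1.85)^i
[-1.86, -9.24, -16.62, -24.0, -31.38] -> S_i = -1.86 + -7.38*i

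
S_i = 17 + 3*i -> [17, 20, 23, 26, 29]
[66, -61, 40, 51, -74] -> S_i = Random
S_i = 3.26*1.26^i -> [3.26, 4.11, 5.18, 6.52, 8.22]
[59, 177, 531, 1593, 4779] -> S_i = 59*3^i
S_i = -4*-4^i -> [-4, 16, -64, 256, -1024]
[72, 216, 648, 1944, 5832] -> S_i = 72*3^i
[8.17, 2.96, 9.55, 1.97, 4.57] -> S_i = Random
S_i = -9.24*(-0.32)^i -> [-9.24, 2.96, -0.95, 0.3, -0.1]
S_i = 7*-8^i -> [7, -56, 448, -3584, 28672]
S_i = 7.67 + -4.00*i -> [7.67, 3.67, -0.33, -4.33, -8.33]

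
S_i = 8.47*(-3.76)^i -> [8.47, -31.85, 119.75, -450.24, 1692.91]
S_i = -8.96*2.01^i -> [-8.96, -18.01, -36.2, -72.76, -146.25]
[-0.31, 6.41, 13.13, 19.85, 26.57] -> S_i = -0.31 + 6.72*i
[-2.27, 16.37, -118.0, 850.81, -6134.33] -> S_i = -2.27*(-7.21)^i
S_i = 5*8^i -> [5, 40, 320, 2560, 20480]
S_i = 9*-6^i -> [9, -54, 324, -1944, 11664]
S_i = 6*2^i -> [6, 12, 24, 48, 96]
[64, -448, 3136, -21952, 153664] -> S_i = 64*-7^i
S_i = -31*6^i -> [-31, -186, -1116, -6696, -40176]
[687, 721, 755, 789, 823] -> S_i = 687 + 34*i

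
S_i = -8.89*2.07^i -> [-8.89, -18.4, -38.09, -78.85, -163.22]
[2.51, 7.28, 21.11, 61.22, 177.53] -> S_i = 2.51*2.90^i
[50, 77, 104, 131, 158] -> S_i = 50 + 27*i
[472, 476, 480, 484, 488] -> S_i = 472 + 4*i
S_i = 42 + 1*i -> [42, 43, 44, 45, 46]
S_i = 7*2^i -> [7, 14, 28, 56, 112]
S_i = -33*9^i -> [-33, -297, -2673, -24057, -216513]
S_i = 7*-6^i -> [7, -42, 252, -1512, 9072]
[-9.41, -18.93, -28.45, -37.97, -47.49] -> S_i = -9.41 + -9.52*i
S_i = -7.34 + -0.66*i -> [-7.34, -8.0, -8.66, -9.32, -9.98]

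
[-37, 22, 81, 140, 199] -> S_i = -37 + 59*i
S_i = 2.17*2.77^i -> [2.17, 6.01, 16.65, 46.12, 127.76]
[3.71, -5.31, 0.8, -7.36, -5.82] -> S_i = Random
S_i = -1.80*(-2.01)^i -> [-1.8, 3.62, -7.27, 14.62, -29.38]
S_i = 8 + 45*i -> [8, 53, 98, 143, 188]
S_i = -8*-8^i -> [-8, 64, -512, 4096, -32768]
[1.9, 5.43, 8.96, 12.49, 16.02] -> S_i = 1.90 + 3.53*i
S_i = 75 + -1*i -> [75, 74, 73, 72, 71]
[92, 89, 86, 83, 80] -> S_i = 92 + -3*i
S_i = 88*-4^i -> [88, -352, 1408, -5632, 22528]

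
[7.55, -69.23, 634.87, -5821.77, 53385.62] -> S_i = 7.55*(-9.17)^i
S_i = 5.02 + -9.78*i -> [5.02, -4.76, -14.54, -24.32, -34.1]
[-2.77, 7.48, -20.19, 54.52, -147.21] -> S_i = -2.77*(-2.70)^i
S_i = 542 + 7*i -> [542, 549, 556, 563, 570]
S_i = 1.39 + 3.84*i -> [1.39, 5.23, 9.07, 12.91, 16.75]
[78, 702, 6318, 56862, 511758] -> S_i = 78*9^i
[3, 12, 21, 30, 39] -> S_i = 3 + 9*i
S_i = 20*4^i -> [20, 80, 320, 1280, 5120]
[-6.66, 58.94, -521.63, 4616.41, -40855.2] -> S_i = -6.66*(-8.85)^i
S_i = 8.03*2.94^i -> [8.03, 23.61, 69.41, 204.06, 599.94]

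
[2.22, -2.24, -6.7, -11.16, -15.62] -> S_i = 2.22 + -4.46*i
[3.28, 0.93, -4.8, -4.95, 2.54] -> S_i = Random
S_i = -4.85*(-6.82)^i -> [-4.85, 33.08, -225.59, 1538.49, -10492.51]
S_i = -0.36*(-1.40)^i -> [-0.36, 0.5, -0.71, 0.99, -1.38]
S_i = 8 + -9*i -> [8, -1, -10, -19, -28]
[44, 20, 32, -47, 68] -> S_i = Random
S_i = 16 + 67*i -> [16, 83, 150, 217, 284]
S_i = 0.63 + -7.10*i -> [0.63, -6.47, -13.57, -20.67, -27.77]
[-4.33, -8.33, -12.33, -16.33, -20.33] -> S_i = -4.33 + -4.00*i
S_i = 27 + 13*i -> [27, 40, 53, 66, 79]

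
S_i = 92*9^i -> [92, 828, 7452, 67068, 603612]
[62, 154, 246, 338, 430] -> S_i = 62 + 92*i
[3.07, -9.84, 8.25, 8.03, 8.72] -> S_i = Random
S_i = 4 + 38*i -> [4, 42, 80, 118, 156]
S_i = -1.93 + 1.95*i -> [-1.93, 0.02, 1.97, 3.92, 5.87]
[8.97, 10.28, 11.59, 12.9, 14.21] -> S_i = 8.97 + 1.31*i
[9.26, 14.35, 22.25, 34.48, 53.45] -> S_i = 9.26*1.55^i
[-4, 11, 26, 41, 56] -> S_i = -4 + 15*i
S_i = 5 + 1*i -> [5, 6, 7, 8, 9]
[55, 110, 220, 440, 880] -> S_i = 55*2^i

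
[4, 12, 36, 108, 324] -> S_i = 4*3^i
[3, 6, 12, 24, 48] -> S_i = 3*2^i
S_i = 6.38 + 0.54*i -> [6.38, 6.92, 7.46, 8.0, 8.54]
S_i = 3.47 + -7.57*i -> [3.47, -4.1, -11.67, -19.24, -26.81]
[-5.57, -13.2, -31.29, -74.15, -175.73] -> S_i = -5.57*2.37^i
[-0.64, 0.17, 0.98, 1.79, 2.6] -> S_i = -0.64 + 0.81*i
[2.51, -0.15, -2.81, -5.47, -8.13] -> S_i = 2.51 + -2.66*i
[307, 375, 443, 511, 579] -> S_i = 307 + 68*i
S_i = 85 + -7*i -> [85, 78, 71, 64, 57]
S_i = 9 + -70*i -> [9, -61, -131, -201, -271]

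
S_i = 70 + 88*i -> [70, 158, 246, 334, 422]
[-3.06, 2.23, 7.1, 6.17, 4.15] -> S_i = Random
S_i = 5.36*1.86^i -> [5.36, 9.97, 18.54, 34.49, 64.15]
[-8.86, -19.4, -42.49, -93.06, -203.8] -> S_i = -8.86*2.19^i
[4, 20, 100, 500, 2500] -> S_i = 4*5^i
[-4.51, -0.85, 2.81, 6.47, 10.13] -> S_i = -4.51 + 3.66*i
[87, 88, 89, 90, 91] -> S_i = 87 + 1*i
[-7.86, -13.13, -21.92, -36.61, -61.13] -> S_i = -7.86*1.67^i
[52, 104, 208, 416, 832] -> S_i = 52*2^i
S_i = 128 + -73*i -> [128, 55, -18, -91, -164]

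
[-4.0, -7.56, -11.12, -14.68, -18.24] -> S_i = -4.00 + -3.56*i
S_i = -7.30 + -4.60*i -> [-7.3, -11.9, -16.5, -21.1, -25.7]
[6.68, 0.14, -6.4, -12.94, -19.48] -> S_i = 6.68 + -6.54*i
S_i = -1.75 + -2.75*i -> [-1.75, -4.5, -7.25, -10.0, -12.75]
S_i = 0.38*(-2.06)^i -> [0.38, -0.78, 1.61, -3.32, 6.84]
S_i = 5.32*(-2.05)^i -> [5.32, -10.91, 22.36, -45.83, 93.96]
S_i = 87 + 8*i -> [87, 95, 103, 111, 119]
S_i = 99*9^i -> [99, 891, 8019, 72171, 649539]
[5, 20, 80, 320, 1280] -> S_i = 5*4^i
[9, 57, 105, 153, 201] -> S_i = 9 + 48*i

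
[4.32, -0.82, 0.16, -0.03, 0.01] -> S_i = 4.32*(-0.19)^i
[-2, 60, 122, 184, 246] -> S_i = -2 + 62*i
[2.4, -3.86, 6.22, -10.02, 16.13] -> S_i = 2.40*(-1.61)^i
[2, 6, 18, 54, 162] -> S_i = 2*3^i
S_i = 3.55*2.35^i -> [3.55, 8.34, 19.6, 46.07, 108.27]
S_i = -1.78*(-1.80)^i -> [-1.78, 3.2, -5.77, 10.38, -18.69]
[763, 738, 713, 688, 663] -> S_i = 763 + -25*i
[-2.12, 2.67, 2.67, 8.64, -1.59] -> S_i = Random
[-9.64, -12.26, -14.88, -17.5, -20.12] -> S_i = -9.64 + -2.62*i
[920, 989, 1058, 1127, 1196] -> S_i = 920 + 69*i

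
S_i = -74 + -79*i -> [-74, -153, -232, -311, -390]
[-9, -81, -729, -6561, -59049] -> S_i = -9*9^i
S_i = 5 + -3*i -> [5, 2, -1, -4, -7]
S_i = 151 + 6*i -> [151, 157, 163, 169, 175]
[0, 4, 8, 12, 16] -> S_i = 0 + 4*i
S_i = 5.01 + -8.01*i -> [5.01, -3.0, -11.01, -19.02, -27.03]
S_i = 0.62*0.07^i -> [0.62, 0.04, 0.0, 0.0, 0.0]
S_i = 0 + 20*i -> [0, 20, 40, 60, 80]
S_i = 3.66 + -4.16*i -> [3.66, -0.5, -4.66, -8.82, -12.98]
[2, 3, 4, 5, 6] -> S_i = 2 + 1*i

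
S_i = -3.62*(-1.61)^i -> [-3.62, 5.83, -9.38, 15.11, -24.32]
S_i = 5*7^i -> [5, 35, 245, 1715, 12005]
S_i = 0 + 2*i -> [0, 2, 4, 6, 8]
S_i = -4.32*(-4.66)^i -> [-4.32, 20.13, -93.81, 437.16, -2037.17]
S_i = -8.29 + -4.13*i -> [-8.29, -12.42, -16.55, -20.68, -24.81]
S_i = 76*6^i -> [76, 456, 2736, 16416, 98496]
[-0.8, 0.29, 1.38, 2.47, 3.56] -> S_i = -0.80 + 1.09*i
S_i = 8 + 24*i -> [8, 32, 56, 80, 104]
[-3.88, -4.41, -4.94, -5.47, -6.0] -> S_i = -3.88 + -0.53*i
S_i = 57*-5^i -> [57, -285, 1425, -7125, 35625]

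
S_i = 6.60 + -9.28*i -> [6.6, -2.68, -11.96, -21.24, -30.52]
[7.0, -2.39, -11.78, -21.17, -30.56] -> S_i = 7.00 + -9.39*i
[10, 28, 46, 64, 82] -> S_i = 10 + 18*i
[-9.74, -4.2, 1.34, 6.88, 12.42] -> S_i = -9.74 + 5.54*i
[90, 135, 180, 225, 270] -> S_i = 90 + 45*i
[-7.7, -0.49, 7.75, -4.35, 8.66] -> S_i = Random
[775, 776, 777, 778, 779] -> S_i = 775 + 1*i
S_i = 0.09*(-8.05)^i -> [0.09, -0.72, 5.83, -46.95, 377.94]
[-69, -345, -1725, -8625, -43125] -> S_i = -69*5^i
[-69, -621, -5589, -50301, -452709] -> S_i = -69*9^i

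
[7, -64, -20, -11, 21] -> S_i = Random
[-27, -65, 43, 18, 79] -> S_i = Random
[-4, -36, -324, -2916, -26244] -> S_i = -4*9^i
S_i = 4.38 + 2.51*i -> [4.38, 6.89, 9.4, 11.91, 14.42]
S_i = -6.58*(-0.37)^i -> [-6.58, 2.43, -0.9, 0.33, -0.12]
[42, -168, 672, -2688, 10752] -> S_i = 42*-4^i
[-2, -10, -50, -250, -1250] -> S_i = -2*5^i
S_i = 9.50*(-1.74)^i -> [9.5, -16.53, 28.76, -50.05, 87.08]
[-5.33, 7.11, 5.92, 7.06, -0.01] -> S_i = Random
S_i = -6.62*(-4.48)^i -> [-6.62, 29.66, -132.87, 595.24, -2666.67]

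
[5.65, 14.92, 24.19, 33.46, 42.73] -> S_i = 5.65 + 9.27*i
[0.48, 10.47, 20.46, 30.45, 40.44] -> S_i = 0.48 + 9.99*i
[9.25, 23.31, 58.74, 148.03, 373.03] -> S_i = 9.25*2.52^i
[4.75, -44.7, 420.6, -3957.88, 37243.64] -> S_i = 4.75*(-9.41)^i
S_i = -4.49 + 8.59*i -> [-4.49, 4.1, 12.69, 21.28, 29.87]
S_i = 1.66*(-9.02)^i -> [1.66, -14.97, 135.06, -1218.23, 10988.39]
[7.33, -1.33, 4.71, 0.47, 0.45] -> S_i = Random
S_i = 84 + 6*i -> [84, 90, 96, 102, 108]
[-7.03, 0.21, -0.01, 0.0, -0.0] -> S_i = -7.03*(-0.03)^i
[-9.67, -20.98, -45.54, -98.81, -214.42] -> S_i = -9.67*2.17^i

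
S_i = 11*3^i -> [11, 33, 99, 297, 891]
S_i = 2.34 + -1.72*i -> [2.34, 0.62, -1.1, -2.82, -4.54]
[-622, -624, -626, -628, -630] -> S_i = -622 + -2*i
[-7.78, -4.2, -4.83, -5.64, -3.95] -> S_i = Random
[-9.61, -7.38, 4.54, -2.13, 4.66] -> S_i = Random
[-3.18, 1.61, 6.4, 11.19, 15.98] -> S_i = -3.18 + 4.79*i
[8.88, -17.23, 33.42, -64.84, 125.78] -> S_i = 8.88*(-1.94)^i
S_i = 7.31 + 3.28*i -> [7.31, 10.59, 13.87, 17.15, 20.43]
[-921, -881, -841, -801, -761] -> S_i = -921 + 40*i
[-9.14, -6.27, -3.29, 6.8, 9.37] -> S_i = Random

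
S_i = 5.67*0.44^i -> [5.67, 2.49, 1.1, 0.48, 0.21]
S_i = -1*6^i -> [-1, -6, -36, -216, -1296]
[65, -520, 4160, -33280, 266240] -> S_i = 65*-8^i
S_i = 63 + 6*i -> [63, 69, 75, 81, 87]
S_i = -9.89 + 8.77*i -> [-9.89, -1.12, 7.65, 16.42, 25.19]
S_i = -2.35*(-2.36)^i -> [-2.35, 5.55, -13.09, 30.89, -72.9]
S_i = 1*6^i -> [1, 6, 36, 216, 1296]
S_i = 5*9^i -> [5, 45, 405, 3645, 32805]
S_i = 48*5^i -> [48, 240, 1200, 6000, 30000]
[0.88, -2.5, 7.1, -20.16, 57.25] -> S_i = 0.88*(-2.84)^i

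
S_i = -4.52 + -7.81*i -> [-4.52, -12.33, -20.14, -27.95, -35.76]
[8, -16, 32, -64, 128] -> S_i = 8*-2^i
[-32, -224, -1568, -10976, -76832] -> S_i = -32*7^i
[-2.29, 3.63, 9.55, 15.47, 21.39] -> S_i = -2.29 + 5.92*i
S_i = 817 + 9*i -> [817, 826, 835, 844, 853]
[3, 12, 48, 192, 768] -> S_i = 3*4^i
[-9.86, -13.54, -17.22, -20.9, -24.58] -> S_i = -9.86 + -3.68*i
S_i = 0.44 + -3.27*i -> [0.44, -2.83, -6.1, -9.37, -12.64]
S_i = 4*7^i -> [4, 28, 196, 1372, 9604]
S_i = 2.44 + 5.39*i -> [2.44, 7.83, 13.22, 18.61, 24.0]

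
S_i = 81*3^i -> [81, 243, 729, 2187, 6561]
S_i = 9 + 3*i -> [9, 12, 15, 18, 21]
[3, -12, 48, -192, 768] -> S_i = 3*-4^i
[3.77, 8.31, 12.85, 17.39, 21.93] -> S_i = 3.77 + 4.54*i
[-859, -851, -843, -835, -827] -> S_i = -859 + 8*i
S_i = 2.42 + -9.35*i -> [2.42, -6.93, -16.28, -25.63, -34.98]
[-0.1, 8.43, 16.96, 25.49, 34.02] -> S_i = -0.10 + 8.53*i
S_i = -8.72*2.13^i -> [-8.72, -18.57, -39.56, -84.27, -179.49]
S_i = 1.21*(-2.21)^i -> [1.21, -2.67, 5.91, -13.06, 28.86]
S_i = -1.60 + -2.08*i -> [-1.6, -3.68, -5.76, -7.84, -9.92]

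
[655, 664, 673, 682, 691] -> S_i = 655 + 9*i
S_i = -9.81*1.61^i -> [-9.81, -15.79, -25.43, -40.94, -65.91]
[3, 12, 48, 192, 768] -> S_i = 3*4^i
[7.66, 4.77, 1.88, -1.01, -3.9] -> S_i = 7.66 + -2.89*i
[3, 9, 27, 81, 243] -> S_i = 3*3^i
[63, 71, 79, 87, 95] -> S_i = 63 + 8*i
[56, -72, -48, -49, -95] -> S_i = Random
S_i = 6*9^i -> [6, 54, 486, 4374, 39366]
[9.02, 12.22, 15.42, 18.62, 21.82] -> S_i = 9.02 + 3.20*i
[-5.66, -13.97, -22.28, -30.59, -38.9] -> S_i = -5.66 + -8.31*i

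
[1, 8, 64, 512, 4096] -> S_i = 1*8^i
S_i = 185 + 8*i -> [185, 193, 201, 209, 217]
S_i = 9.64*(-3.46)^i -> [9.64, -33.35, 115.41, -399.31, 1381.6]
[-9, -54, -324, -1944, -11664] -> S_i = -9*6^i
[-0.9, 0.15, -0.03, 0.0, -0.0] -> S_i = -0.90*(-0.17)^i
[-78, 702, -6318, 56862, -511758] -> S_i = -78*-9^i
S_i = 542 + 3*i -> [542, 545, 548, 551, 554]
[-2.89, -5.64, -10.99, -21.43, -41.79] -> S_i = -2.89*1.95^i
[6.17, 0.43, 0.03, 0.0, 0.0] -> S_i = 6.17*0.07^i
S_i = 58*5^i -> [58, 290, 1450, 7250, 36250]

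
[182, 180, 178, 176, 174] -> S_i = 182 + -2*i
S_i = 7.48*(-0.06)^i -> [7.48, -0.45, 0.03, -0.0, 0.0]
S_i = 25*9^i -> [25, 225, 2025, 18225, 164025]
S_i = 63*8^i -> [63, 504, 4032, 32256, 258048]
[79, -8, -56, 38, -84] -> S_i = Random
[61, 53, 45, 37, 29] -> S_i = 61 + -8*i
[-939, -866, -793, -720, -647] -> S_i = -939 + 73*i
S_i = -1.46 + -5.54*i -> [-1.46, -7.0, -12.54, -18.08, -23.62]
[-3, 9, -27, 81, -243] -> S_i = -3*-3^i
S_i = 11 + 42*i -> [11, 53, 95, 137, 179]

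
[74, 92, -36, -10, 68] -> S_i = Random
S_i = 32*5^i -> [32, 160, 800, 4000, 20000]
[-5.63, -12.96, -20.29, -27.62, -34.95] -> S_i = -5.63 + -7.33*i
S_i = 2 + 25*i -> [2, 27, 52, 77, 102]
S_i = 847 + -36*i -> [847, 811, 775, 739, 703]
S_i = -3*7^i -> [-3, -21, -147, -1029, -7203]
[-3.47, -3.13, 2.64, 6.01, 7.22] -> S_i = Random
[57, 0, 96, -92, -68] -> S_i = Random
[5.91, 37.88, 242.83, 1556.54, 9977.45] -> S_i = 5.91*6.41^i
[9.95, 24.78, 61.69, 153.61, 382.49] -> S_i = 9.95*2.49^i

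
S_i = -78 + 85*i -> [-78, 7, 92, 177, 262]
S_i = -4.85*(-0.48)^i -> [-4.85, 2.33, -1.12, 0.54, -0.26]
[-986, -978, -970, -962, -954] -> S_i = -986 + 8*i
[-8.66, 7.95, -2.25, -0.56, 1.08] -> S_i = Random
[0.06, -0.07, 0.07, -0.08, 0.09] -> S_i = 0.06*(-1.11)^i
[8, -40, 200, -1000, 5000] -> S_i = 8*-5^i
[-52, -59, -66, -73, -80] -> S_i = -52 + -7*i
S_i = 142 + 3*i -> [142, 145, 148, 151, 154]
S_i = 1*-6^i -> [1, -6, 36, -216, 1296]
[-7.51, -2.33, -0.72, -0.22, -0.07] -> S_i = -7.51*0.31^i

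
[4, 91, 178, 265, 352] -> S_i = 4 + 87*i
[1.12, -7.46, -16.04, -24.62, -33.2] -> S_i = 1.12 + -8.58*i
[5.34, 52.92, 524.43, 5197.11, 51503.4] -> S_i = 5.34*9.91^i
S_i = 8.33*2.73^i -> [8.33, 22.74, 62.08, 169.49, 462.7]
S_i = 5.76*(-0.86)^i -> [5.76, -4.95, 4.26, -3.66, 3.15]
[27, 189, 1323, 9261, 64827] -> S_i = 27*7^i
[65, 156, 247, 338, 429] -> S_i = 65 + 91*i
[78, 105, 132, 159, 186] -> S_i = 78 + 27*i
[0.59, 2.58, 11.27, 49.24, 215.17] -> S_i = 0.59*4.37^i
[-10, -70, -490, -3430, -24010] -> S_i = -10*7^i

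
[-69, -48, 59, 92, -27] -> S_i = Random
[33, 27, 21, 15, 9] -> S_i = 33 + -6*i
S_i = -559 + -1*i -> [-559, -560, -561, -562, -563]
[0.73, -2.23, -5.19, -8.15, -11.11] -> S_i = 0.73 + -2.96*i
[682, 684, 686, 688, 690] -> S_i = 682 + 2*i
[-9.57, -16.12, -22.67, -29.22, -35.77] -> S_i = -9.57 + -6.55*i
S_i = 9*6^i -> [9, 54, 324, 1944, 11664]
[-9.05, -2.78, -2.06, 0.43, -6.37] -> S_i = Random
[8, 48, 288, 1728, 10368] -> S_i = 8*6^i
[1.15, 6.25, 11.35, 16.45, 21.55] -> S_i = 1.15 + 5.10*i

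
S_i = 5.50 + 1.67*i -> [5.5, 7.17, 8.84, 10.51, 12.18]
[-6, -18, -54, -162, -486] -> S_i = -6*3^i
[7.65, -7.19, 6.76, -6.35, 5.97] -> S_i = 7.65*(-0.94)^i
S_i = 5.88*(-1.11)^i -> [5.88, -6.53, 7.24, -8.04, 8.93]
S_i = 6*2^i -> [6, 12, 24, 48, 96]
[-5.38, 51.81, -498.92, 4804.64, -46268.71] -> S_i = -5.38*(-9.63)^i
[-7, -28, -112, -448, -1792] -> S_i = -7*4^i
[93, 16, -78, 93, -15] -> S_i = Random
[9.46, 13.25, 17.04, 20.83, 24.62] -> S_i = 9.46 + 3.79*i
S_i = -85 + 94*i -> [-85, 9, 103, 197, 291]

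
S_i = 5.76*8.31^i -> [5.76, 47.87, 397.76, 3305.41, 27467.97]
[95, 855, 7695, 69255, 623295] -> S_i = 95*9^i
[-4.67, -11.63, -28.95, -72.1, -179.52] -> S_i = -4.67*2.49^i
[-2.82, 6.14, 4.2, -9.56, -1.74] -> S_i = Random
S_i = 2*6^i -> [2, 12, 72, 432, 2592]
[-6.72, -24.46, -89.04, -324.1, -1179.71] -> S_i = -6.72*3.64^i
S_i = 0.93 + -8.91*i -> [0.93, -7.98, -16.89, -25.8, -34.71]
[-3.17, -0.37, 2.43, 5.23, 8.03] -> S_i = -3.17 + 2.80*i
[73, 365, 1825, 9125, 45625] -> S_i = 73*5^i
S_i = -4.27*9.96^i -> [-4.27, -42.53, -423.59, -4218.96, -42020.89]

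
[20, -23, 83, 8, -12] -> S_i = Random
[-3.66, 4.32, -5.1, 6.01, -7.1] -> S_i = -3.66*(-1.18)^i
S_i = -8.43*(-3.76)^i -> [-8.43, 31.7, -119.18, 448.12, -1684.92]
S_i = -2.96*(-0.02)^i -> [-2.96, 0.06, -0.0, 0.0, -0.0]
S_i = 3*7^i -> [3, 21, 147, 1029, 7203]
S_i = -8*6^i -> [-8, -48, -288, -1728, -10368]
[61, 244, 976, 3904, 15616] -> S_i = 61*4^i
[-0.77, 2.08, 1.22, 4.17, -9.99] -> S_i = Random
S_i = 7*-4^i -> [7, -28, 112, -448, 1792]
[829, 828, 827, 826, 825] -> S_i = 829 + -1*i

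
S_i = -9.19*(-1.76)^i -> [-9.19, 16.17, -28.47, 50.1, -88.18]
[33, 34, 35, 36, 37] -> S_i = 33 + 1*i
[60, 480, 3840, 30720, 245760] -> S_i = 60*8^i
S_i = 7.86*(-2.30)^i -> [7.86, -18.08, 41.58, -95.63, 219.96]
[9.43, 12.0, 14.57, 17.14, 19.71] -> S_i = 9.43 + 2.57*i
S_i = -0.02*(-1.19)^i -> [-0.02, 0.02, -0.03, 0.03, -0.04]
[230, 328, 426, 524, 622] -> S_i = 230 + 98*i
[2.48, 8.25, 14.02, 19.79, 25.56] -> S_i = 2.48 + 5.77*i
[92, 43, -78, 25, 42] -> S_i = Random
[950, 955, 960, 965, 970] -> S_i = 950 + 5*i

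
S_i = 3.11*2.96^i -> [3.11, 9.21, 27.25, 80.66, 238.74]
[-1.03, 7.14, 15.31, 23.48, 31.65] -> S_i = -1.03 + 8.17*i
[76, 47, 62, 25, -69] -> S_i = Random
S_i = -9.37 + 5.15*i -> [-9.37, -4.22, 0.93, 6.08, 11.23]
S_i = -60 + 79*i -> [-60, 19, 98, 177, 256]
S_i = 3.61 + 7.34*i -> [3.61, 10.95, 18.29, 25.63, 32.97]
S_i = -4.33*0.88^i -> [-4.33, -3.81, -3.35, -2.95, -2.6]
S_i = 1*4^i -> [1, 4, 16, 64, 256]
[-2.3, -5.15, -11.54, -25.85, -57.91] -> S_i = -2.30*2.24^i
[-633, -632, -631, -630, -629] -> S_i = -633 + 1*i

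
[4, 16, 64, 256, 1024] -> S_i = 4*4^i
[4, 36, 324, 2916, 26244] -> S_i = 4*9^i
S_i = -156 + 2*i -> [-156, -154, -152, -150, -148]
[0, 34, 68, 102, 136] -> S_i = 0 + 34*i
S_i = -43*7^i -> [-43, -301, -2107, -14749, -103243]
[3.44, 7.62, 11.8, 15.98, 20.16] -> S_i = 3.44 + 4.18*i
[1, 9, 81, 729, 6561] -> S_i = 1*9^i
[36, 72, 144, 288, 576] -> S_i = 36*2^i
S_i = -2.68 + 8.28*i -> [-2.68, 5.6, 13.88, 22.16, 30.44]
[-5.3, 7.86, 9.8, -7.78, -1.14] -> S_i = Random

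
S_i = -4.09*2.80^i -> [-4.09, -11.45, -32.07, -89.78, -251.39]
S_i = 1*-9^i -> [1, -9, 81, -729, 6561]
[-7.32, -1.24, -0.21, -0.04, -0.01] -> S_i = -7.32*0.17^i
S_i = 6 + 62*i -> [6, 68, 130, 192, 254]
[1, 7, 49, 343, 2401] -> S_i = 1*7^i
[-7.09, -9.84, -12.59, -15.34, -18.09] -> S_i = -7.09 + -2.75*i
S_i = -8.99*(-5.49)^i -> [-8.99, 49.36, -270.96, 1487.57, -8166.75]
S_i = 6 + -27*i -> [6, -21, -48, -75, -102]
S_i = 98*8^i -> [98, 784, 6272, 50176, 401408]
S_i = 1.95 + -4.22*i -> [1.95, -2.27, -6.49, -10.71, -14.93]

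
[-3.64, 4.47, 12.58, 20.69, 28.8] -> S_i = -3.64 + 8.11*i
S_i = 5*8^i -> [5, 40, 320, 2560, 20480]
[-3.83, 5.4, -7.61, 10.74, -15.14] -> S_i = -3.83*(-1.41)^i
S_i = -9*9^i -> [-9, -81, -729, -6561, -59049]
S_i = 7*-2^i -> [7, -14, 28, -56, 112]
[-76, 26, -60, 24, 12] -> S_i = Random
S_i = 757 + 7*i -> [757, 764, 771, 778, 785]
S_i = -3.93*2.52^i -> [-3.93, -9.9, -24.96, -62.89, -158.49]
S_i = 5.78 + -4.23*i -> [5.78, 1.55, -2.68, -6.91, -11.14]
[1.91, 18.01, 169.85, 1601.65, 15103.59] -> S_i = 1.91*9.43^i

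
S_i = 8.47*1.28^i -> [8.47, 10.84, 13.88, 17.76, 22.74]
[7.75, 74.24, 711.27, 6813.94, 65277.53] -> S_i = 7.75*9.58^i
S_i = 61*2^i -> [61, 122, 244, 488, 976]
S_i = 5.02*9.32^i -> [5.02, 46.79, 436.05, 4063.98, 37876.28]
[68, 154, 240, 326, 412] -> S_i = 68 + 86*i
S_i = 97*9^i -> [97, 873, 7857, 70713, 636417]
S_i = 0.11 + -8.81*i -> [0.11, -8.7, -17.51, -26.32, -35.13]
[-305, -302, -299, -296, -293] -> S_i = -305 + 3*i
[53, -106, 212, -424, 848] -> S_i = 53*-2^i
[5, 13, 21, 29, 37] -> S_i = 5 + 8*i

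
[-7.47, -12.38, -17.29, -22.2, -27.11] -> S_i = -7.47 + -4.91*i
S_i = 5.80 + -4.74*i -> [5.8, 1.06, -3.68, -8.42, -13.16]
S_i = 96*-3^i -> [96, -288, 864, -2592, 7776]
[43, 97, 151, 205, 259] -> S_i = 43 + 54*i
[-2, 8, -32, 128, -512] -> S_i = -2*-4^i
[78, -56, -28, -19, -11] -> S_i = Random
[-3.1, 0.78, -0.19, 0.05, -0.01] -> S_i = -3.10*(-0.25)^i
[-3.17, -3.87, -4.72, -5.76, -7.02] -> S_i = -3.17*1.22^i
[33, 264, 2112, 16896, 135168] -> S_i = 33*8^i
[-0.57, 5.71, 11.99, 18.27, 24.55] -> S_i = -0.57 + 6.28*i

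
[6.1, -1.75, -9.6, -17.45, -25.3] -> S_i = 6.10 + -7.85*i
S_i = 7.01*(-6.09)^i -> [7.01, -42.69, 259.99, -1583.32, 9642.45]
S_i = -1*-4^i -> [-1, 4, -16, 64, -256]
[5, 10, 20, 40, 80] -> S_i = 5*2^i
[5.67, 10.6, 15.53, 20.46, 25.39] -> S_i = 5.67 + 4.93*i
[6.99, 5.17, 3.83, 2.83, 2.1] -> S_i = 6.99*0.74^i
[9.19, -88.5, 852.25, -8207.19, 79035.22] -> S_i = 9.19*(-9.63)^i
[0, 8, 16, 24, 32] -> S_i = 0 + 8*i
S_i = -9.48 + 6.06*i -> [-9.48, -3.42, 2.64, 8.7, 14.76]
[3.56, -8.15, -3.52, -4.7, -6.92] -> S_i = Random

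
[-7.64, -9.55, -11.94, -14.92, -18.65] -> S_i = -7.64*1.25^i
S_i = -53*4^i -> [-53, -212, -848, -3392, -13568]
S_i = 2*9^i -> [2, 18, 162, 1458, 13122]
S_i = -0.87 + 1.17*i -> [-0.87, 0.3, 1.47, 2.64, 3.81]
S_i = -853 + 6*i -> [-853, -847, -841, -835, -829]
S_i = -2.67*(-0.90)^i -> [-2.67, 2.4, -2.16, 1.95, -1.75]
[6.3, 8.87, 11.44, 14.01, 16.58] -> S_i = 6.30 + 2.57*i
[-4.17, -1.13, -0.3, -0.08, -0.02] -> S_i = -4.17*0.27^i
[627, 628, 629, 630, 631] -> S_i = 627 + 1*i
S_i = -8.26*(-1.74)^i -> [-8.26, 14.37, -25.01, 43.51, -75.71]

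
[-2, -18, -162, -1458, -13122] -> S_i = -2*9^i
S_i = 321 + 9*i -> [321, 330, 339, 348, 357]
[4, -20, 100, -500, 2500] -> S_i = 4*-5^i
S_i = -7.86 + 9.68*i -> [-7.86, 1.82, 11.5, 21.18, 30.86]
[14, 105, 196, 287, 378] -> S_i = 14 + 91*i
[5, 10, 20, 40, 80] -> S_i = 5*2^i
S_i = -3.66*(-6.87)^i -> [-3.66, 25.14, -172.74, 1186.73, -8152.82]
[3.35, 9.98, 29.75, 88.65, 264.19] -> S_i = 3.35*2.98^i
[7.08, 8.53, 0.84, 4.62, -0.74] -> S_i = Random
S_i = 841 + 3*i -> [841, 844, 847, 850, 853]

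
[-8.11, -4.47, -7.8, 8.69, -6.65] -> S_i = Random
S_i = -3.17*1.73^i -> [-3.17, -5.48, -9.49, -16.41, -28.4]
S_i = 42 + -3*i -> [42, 39, 36, 33, 30]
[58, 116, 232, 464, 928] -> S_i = 58*2^i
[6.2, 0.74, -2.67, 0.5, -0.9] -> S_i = Random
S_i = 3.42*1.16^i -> [3.42, 3.97, 4.6, 5.34, 6.19]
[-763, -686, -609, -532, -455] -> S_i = -763 + 77*i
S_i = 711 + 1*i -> [711, 712, 713, 714, 715]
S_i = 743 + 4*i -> [743, 747, 751, 755, 759]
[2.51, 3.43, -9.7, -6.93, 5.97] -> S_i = Random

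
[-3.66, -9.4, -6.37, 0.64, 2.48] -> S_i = Random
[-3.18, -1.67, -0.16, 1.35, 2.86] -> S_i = -3.18 + 1.51*i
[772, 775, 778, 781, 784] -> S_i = 772 + 3*i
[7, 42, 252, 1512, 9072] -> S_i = 7*6^i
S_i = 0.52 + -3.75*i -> [0.52, -3.23, -6.98, -10.73, -14.48]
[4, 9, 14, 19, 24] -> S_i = 4 + 5*i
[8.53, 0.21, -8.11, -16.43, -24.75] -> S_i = 8.53 + -8.32*i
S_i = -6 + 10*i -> [-6, 4, 14, 24, 34]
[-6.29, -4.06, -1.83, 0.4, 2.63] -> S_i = -6.29 + 2.23*i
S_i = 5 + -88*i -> [5, -83, -171, -259, -347]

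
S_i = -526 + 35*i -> [-526, -491, -456, -421, -386]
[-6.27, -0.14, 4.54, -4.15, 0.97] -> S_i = Random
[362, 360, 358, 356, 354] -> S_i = 362 + -2*i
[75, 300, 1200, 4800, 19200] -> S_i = 75*4^i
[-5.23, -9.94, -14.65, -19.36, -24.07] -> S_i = -5.23 + -4.71*i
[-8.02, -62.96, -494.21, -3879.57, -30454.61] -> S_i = -8.02*7.85^i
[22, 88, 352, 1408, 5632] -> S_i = 22*4^i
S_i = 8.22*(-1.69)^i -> [8.22, -13.89, 23.48, -39.68, 67.05]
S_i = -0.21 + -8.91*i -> [-0.21, -9.12, -18.03, -26.94, -35.85]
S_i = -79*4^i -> [-79, -316, -1264, -5056, -20224]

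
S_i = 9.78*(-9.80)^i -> [9.78, -95.84, 939.27, -9204.86, 90207.61]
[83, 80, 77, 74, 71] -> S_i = 83 + -3*i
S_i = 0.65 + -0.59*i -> [0.65, 0.06, -0.53, -1.12, -1.71]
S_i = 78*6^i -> [78, 468, 2808, 16848, 101088]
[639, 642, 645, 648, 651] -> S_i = 639 + 3*i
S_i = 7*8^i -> [7, 56, 448, 3584, 28672]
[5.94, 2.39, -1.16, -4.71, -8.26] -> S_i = 5.94 + -3.55*i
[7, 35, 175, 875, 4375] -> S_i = 7*5^i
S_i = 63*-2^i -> [63, -126, 252, -504, 1008]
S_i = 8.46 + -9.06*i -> [8.46, -0.6, -9.66, -18.72, -27.78]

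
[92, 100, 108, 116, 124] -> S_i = 92 + 8*i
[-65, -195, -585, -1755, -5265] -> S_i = -65*3^i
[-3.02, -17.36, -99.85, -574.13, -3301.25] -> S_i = -3.02*5.75^i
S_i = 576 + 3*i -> [576, 579, 582, 585, 588]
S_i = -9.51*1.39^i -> [-9.51, -13.22, -18.37, -25.54, -35.5]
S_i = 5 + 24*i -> [5, 29, 53, 77, 101]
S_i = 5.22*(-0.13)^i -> [5.22, -0.68, 0.09, -0.01, 0.0]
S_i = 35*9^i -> [35, 315, 2835, 25515, 229635]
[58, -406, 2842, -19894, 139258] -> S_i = 58*-7^i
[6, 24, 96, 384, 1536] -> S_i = 6*4^i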